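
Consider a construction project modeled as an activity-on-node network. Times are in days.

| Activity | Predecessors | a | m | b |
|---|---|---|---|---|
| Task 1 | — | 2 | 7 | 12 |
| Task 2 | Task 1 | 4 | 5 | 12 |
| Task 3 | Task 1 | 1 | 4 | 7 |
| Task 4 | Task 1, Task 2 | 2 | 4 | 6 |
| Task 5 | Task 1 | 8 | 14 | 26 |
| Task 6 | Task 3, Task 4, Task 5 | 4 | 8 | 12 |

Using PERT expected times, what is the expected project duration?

te_Task 1 = (2 + 4·7 + 12)/6 = 42/6 = 7
te_Task 2 = (4 + 4·5 + 12)/6 = 36/6 = 6
te_Task 3 = (1 + 4·4 + 7)/6 = 24/6 = 4
te_Task 4 = (2 + 4·4 + 6)/6 = 24/6 = 4
te_Task 5 = (8 + 4·14 + 26)/6 = 90/6 = 15
te_Task 6 = (4 + 4·8 + 12)/6 = 48/6 = 8

Forward pass:
ES_Task 1 = 0; EF_Task 1 = 7
ES_Task 2 = 7; EF_Task 2 = 7+6 = 13
ES_Task 3 = 7; EF_Task 3 = 7+4 = 11
ES_Task 4 = max(EF_Task 1=7, EF_Task 2=13) = 13; EF_Task 4 = 13+4 = 17
ES_Task 5 = 7; EF_Task 5 = 7+15 = 22
ES_Task 6 = max(EF_Task 3=11, EF_Task 4=17, EF_Task 5=22) = 22; EF_Task 6 = 22+8 = 30
Expected project duration μ = 30 days. Critical path: Task 1 → Task 5 → Task 6.

30 days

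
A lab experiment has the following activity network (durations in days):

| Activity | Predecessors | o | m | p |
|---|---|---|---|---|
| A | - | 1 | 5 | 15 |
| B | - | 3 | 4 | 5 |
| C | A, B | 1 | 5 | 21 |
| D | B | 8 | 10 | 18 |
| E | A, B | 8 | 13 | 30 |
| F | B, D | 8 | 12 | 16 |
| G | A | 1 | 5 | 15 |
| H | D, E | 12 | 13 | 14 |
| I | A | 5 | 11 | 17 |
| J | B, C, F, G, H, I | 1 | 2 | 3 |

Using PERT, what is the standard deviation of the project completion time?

4.37 days

te_A = (1 + 4·5 + 15)/6 = 36/6 = 6; σ²_A = ((15−1)/6)² = 5.444
te_B = (3 + 4·4 + 5)/6 = 24/6 = 4; σ²_B = ((5−3)/6)² = 0.111
te_C = (1 + 4·5 + 21)/6 = 42/6 = 7; σ²_C = ((21−1)/6)² = 11.111
te_D = (8 + 4·10 + 18)/6 = 66/6 = 11; σ²_D = ((18−8)/6)² = 2.778
te_E = (8 + 4·13 + 30)/6 = 90/6 = 15; σ²_E = ((30−8)/6)² = 13.444
te_F = (8 + 4·12 + 16)/6 = 72/6 = 12; σ²_F = ((16−8)/6)² = 1.778
te_G = (1 + 4·5 + 15)/6 = 36/6 = 6; σ²_G = ((15−1)/6)² = 5.444
te_H = (12 + 4·13 + 14)/6 = 78/6 = 13; σ²_H = ((14−12)/6)² = 0.111
te_I = (5 + 4·11 + 17)/6 = 66/6 = 11; σ²_I = ((17−5)/6)² = 4.000
te_J = (1 + 4·2 + 3)/6 = 12/6 = 2; σ²_J = ((3−1)/6)² = 0.111

Forward pass:
ES_A = 0; EF_A = 6
ES_B = 0; EF_B = 4
ES_C = max(EF_A=6, EF_B=4) = 6; EF_C = 6+7 = 13
ES_D = 4; EF_D = 4+11 = 15
ES_E = max(EF_A=6, EF_B=4) = 6; EF_E = 6+15 = 21
ES_F = max(EF_B=4, EF_D=15) = 15; EF_F = 15+12 = 27
ES_G = 6; EF_G = 6+6 = 12
ES_H = max(EF_D=15, EF_E=21) = 21; EF_H = 21+13 = 34
ES_I = 6; EF_I = 6+11 = 17
ES_J = max(EF_B=4, EF_C=13, EF_F=27, EF_G=12, EF_H=34, EF_I=17) = 34; EF_J = 34+2 = 36
Expected project duration μ = 36 days. Critical path: A → E → H → J.

Variance along critical path = 5.444 + 13.444 + 0.111 + 0.111 = 19.111
σ = √19.111 = 4.372 days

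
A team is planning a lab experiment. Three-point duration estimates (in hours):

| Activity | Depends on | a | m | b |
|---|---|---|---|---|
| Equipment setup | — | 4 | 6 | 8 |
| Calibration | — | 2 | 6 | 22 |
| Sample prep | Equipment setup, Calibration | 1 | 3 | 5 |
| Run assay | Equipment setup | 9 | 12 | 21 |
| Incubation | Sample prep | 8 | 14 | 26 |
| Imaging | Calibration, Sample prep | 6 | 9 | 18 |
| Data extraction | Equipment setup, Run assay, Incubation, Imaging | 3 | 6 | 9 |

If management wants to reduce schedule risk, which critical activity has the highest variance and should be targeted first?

Calibration

te_Equipment setup = (4 + 4·6 + 8)/6 = 36/6 = 6; σ²_Equipment setup = ((8−4)/6)² = 0.444
te_Calibration = (2 + 4·6 + 22)/6 = 48/6 = 8; σ²_Calibration = ((22−2)/6)² = 11.111
te_Sample prep = (1 + 4·3 + 5)/6 = 18/6 = 3; σ²_Sample prep = ((5−1)/6)² = 0.444
te_Run assay = (9 + 4·12 + 21)/6 = 78/6 = 13; σ²_Run assay = ((21−9)/6)² = 4.000
te_Incubation = (8 + 4·14 + 26)/6 = 90/6 = 15; σ²_Incubation = ((26−8)/6)² = 9.000
te_Imaging = (6 + 4·9 + 18)/6 = 60/6 = 10; σ²_Imaging = ((18−6)/6)² = 4.000
te_Data extraction = (3 + 4·6 + 9)/6 = 36/6 = 6; σ²_Data extraction = ((9−3)/6)² = 1.000

Forward pass:
ES_Equipment setup = 0; EF_Equipment setup = 6
ES_Calibration = 0; EF_Calibration = 8
ES_Sample prep = max(EF_Equipment setup=6, EF_Calibration=8) = 8; EF_Sample prep = 8+3 = 11
ES_Run assay = 6; EF_Run assay = 6+13 = 19
ES_Incubation = 11; EF_Incubation = 11+15 = 26
ES_Imaging = max(EF_Calibration=8, EF_Sample prep=11) = 11; EF_Imaging = 11+10 = 21
ES_Data extraction = max(EF_Equipment setup=6, EF_Run assay=19, EF_Incubation=26, EF_Imaging=21) = 26; EF_Data extraction = 26+6 = 32
Expected project duration μ = 32 hours. Critical path: Calibration → Sample prep → Incubation → Data extraction.

Variances on critical path: σ²_Calibration=11.111, σ²_Sample prep=0.444, σ²_Incubation=9.000, σ²_Data extraction=1.000.
Largest is σ²_Calibration = 11.111.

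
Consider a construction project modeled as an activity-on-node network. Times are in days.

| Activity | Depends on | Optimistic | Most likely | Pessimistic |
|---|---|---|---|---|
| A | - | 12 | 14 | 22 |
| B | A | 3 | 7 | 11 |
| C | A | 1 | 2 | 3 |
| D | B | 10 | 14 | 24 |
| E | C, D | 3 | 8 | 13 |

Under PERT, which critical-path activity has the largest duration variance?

D

te_A = (12 + 4·14 + 22)/6 = 90/6 = 15; σ²_A = ((22−12)/6)² = 2.778
te_B = (3 + 4·7 + 11)/6 = 42/6 = 7; σ²_B = ((11−3)/6)² = 1.778
te_C = (1 + 4·2 + 3)/6 = 12/6 = 2; σ²_C = ((3−1)/6)² = 0.111
te_D = (10 + 4·14 + 24)/6 = 90/6 = 15; σ²_D = ((24−10)/6)² = 5.444
te_E = (3 + 4·8 + 13)/6 = 48/6 = 8; σ²_E = ((13−3)/6)² = 2.778

Forward pass:
ES_A = 0; EF_A = 15
ES_B = 15; EF_B = 15+7 = 22
ES_C = 15; EF_C = 15+2 = 17
ES_D = 22; EF_D = 22+15 = 37
ES_E = max(EF_C=17, EF_D=37) = 37; EF_E = 37+8 = 45
Expected project duration μ = 45 days. Critical path: A → B → D → E.

Variances on critical path: σ²_A=2.778, σ²_B=1.778, σ²_D=5.444, σ²_E=2.778.
Largest is σ²_D = 5.444.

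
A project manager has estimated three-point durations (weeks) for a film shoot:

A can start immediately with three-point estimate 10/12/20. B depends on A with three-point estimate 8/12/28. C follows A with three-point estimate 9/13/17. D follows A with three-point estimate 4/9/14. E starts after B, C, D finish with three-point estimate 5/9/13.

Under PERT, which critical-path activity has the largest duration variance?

B

te_A = (10 + 4·12 + 20)/6 = 78/6 = 13; σ²_A = ((20−10)/6)² = 2.778
te_B = (8 + 4·12 + 28)/6 = 84/6 = 14; σ²_B = ((28−8)/6)² = 11.111
te_C = (9 + 4·13 + 17)/6 = 78/6 = 13; σ²_C = ((17−9)/6)² = 1.778
te_D = (4 + 4·9 + 14)/6 = 54/6 = 9; σ²_D = ((14−4)/6)² = 2.778
te_E = (5 + 4·9 + 13)/6 = 54/6 = 9; σ²_E = ((13−5)/6)² = 1.778

Forward pass:
ES_A = 0; EF_A = 13
ES_B = 13; EF_B = 13+14 = 27
ES_C = 13; EF_C = 13+13 = 26
ES_D = 13; EF_D = 13+9 = 22
ES_E = max(EF_B=27, EF_C=26, EF_D=22) = 27; EF_E = 27+9 = 36
Expected project duration μ = 36 weeks. Critical path: A → B → E.

Variances on critical path: σ²_A=2.778, σ²_B=11.111, σ²_E=1.778.
Largest is σ²_B = 11.111.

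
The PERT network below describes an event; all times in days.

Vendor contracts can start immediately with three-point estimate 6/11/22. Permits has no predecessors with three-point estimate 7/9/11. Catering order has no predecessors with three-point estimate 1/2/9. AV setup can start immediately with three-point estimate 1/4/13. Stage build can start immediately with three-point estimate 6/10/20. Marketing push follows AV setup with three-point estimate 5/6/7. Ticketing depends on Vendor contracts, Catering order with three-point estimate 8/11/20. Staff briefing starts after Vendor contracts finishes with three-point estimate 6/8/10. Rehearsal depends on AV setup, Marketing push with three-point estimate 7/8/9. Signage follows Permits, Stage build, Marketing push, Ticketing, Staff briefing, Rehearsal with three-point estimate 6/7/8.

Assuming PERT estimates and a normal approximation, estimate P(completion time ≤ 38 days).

0.982

te_Vendor contracts = (6 + 4·11 + 22)/6 = 72/6 = 12; σ²_Vendor contracts = ((22−6)/6)² = 7.111
te_Permits = (7 + 4·9 + 11)/6 = 54/6 = 9; σ²_Permits = ((11−7)/6)² = 0.444
te_Catering order = (1 + 4·2 + 9)/6 = 18/6 = 3; σ²_Catering order = ((9−1)/6)² = 1.778
te_AV setup = (1 + 4·4 + 13)/6 = 30/6 = 5; σ²_AV setup = ((13−1)/6)² = 4.000
te_Stage build = (6 + 4·10 + 20)/6 = 66/6 = 11; σ²_Stage build = ((20−6)/6)² = 5.444
te_Marketing push = (5 + 4·6 + 7)/6 = 36/6 = 6; σ²_Marketing push = ((7−5)/6)² = 0.111
te_Ticketing = (8 + 4·11 + 20)/6 = 72/6 = 12; σ²_Ticketing = ((20−8)/6)² = 4.000
te_Staff briefing = (6 + 4·8 + 10)/6 = 48/6 = 8; σ²_Staff briefing = ((10−6)/6)² = 0.444
te_Rehearsal = (7 + 4·8 + 9)/6 = 48/6 = 8; σ²_Rehearsal = ((9−7)/6)² = 0.111
te_Signage = (6 + 4·7 + 8)/6 = 42/6 = 7; σ²_Signage = ((8−6)/6)² = 0.111

Forward pass:
ES_Vendor contracts = 0; EF_Vendor contracts = 12
ES_Permits = 0; EF_Permits = 9
ES_Catering order = 0; EF_Catering order = 3
ES_AV setup = 0; EF_AV setup = 5
ES_Stage build = 0; EF_Stage build = 11
ES_Marketing push = 5; EF_Marketing push = 5+6 = 11
ES_Ticketing = max(EF_Vendor contracts=12, EF_Catering order=3) = 12; EF_Ticketing = 12+12 = 24
ES_Staff briefing = 12; EF_Staff briefing = 12+8 = 20
ES_Rehearsal = max(EF_AV setup=5, EF_Marketing push=11) = 11; EF_Rehearsal = 11+8 = 19
ES_Signage = max(EF_Permits=9, EF_Stage build=11, EF_Marketing push=11, EF_Ticketing=24, EF_Staff briefing=20, EF_Rehearsal=19) = 24; EF_Signage = 24+7 = 31
Expected project duration μ = 31 days. Critical path: Vendor contracts → Ticketing → Signage.

Variance along critical path = 7.111 + 4.000 + 0.111 = 11.222; σ = √11.222 = 3.350 days.
Z = (38 − 31) / 3.350 = 2.090
P(T ≤ 38) = Φ(2.090) ≈ 0.982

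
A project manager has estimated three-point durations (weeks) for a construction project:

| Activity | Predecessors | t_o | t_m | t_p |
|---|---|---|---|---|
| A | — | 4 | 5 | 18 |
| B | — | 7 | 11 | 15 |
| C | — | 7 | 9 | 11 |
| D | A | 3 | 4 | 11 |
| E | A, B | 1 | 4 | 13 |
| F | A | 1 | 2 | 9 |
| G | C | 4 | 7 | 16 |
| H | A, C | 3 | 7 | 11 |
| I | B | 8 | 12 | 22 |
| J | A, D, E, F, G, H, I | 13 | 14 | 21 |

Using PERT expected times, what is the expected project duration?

te_A = (4 + 4·5 + 18)/6 = 42/6 = 7
te_B = (7 + 4·11 + 15)/6 = 66/6 = 11
te_C = (7 + 4·9 + 11)/6 = 54/6 = 9
te_D = (3 + 4·4 + 11)/6 = 30/6 = 5
te_E = (1 + 4·4 + 13)/6 = 30/6 = 5
te_F = (1 + 4·2 + 9)/6 = 18/6 = 3
te_G = (4 + 4·7 + 16)/6 = 48/6 = 8
te_H = (3 + 4·7 + 11)/6 = 42/6 = 7
te_I = (8 + 4·12 + 22)/6 = 78/6 = 13
te_J = (13 + 4·14 + 21)/6 = 90/6 = 15

Forward pass:
ES_A = 0; EF_A = 7
ES_B = 0; EF_B = 11
ES_C = 0; EF_C = 9
ES_D = 7; EF_D = 7+5 = 12
ES_E = max(EF_A=7, EF_B=11) = 11; EF_E = 11+5 = 16
ES_F = 7; EF_F = 7+3 = 10
ES_G = 9; EF_G = 9+8 = 17
ES_H = max(EF_A=7, EF_C=9) = 9; EF_H = 9+7 = 16
ES_I = 11; EF_I = 11+13 = 24
ES_J = max(EF_A=7, EF_D=12, EF_E=16, EF_F=10, EF_G=17, EF_H=16, EF_I=24) = 24; EF_J = 24+15 = 39
Expected project duration μ = 39 weeks. Critical path: B → I → J.

39 weeks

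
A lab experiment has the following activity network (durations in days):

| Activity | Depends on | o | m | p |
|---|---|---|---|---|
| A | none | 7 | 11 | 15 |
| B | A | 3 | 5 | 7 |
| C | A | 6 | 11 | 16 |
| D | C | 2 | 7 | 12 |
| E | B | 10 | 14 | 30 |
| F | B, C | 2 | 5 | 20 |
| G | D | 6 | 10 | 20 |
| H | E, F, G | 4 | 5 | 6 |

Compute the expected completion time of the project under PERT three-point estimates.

te_A = (7 + 4·11 + 15)/6 = 66/6 = 11
te_B = (3 + 4·5 + 7)/6 = 30/6 = 5
te_C = (6 + 4·11 + 16)/6 = 66/6 = 11
te_D = (2 + 4·7 + 12)/6 = 42/6 = 7
te_E = (10 + 4·14 + 30)/6 = 96/6 = 16
te_F = (2 + 4·5 + 20)/6 = 42/6 = 7
te_G = (6 + 4·10 + 20)/6 = 66/6 = 11
te_H = (4 + 4·5 + 6)/6 = 30/6 = 5

Forward pass:
ES_A = 0; EF_A = 11
ES_B = 11; EF_B = 11+5 = 16
ES_C = 11; EF_C = 11+11 = 22
ES_D = 22; EF_D = 22+7 = 29
ES_E = 16; EF_E = 16+16 = 32
ES_F = max(EF_B=16, EF_C=22) = 22; EF_F = 22+7 = 29
ES_G = 29; EF_G = 29+11 = 40
ES_H = max(EF_E=32, EF_F=29, EF_G=40) = 40; EF_H = 40+5 = 45
Expected project duration μ = 45 days. Critical path: A → C → D → G → H.

45 days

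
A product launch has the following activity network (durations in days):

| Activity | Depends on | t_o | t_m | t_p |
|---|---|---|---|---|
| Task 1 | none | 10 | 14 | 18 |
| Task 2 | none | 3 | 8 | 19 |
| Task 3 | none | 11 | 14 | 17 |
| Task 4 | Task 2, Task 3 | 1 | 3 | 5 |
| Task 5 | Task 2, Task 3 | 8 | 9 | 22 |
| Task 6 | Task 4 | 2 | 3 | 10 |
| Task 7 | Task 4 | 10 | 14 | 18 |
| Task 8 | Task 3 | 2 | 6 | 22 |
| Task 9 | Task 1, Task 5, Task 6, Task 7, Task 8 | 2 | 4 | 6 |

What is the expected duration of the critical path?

te_Task 1 = (10 + 4·14 + 18)/6 = 84/6 = 14
te_Task 2 = (3 + 4·8 + 19)/6 = 54/6 = 9
te_Task 3 = (11 + 4·14 + 17)/6 = 84/6 = 14
te_Task 4 = (1 + 4·3 + 5)/6 = 18/6 = 3
te_Task 5 = (8 + 4·9 + 22)/6 = 66/6 = 11
te_Task 6 = (2 + 4·3 + 10)/6 = 24/6 = 4
te_Task 7 = (10 + 4·14 + 18)/6 = 84/6 = 14
te_Task 8 = (2 + 4·6 + 22)/6 = 48/6 = 8
te_Task 9 = (2 + 4·4 + 6)/6 = 24/6 = 4

Forward pass:
ES_Task 1 = 0; EF_Task 1 = 14
ES_Task 2 = 0; EF_Task 2 = 9
ES_Task 3 = 0; EF_Task 3 = 14
ES_Task 4 = max(EF_Task 2=9, EF_Task 3=14) = 14; EF_Task 4 = 14+3 = 17
ES_Task 5 = max(EF_Task 2=9, EF_Task 3=14) = 14; EF_Task 5 = 14+11 = 25
ES_Task 6 = 17; EF_Task 6 = 17+4 = 21
ES_Task 7 = 17; EF_Task 7 = 17+14 = 31
ES_Task 8 = 14; EF_Task 8 = 14+8 = 22
ES_Task 9 = max(EF_Task 1=14, EF_Task 5=25, EF_Task 6=21, EF_Task 7=31, EF_Task 8=22) = 31; EF_Task 9 = 31+4 = 35
Expected project duration μ = 35 days. Critical path: Task 3 → Task 4 → Task 7 → Task 9.

35 days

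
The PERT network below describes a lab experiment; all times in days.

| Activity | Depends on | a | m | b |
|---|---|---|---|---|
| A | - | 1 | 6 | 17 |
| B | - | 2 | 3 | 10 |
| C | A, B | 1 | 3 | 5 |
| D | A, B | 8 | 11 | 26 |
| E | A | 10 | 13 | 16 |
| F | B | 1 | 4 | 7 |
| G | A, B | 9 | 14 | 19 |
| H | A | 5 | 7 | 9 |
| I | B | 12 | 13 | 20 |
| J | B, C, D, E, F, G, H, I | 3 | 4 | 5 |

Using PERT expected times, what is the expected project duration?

25 days

te_A = (1 + 4·6 + 17)/6 = 42/6 = 7
te_B = (2 + 4·3 + 10)/6 = 24/6 = 4
te_C = (1 + 4·3 + 5)/6 = 18/6 = 3
te_D = (8 + 4·11 + 26)/6 = 78/6 = 13
te_E = (10 + 4·13 + 16)/6 = 78/6 = 13
te_F = (1 + 4·4 + 7)/6 = 24/6 = 4
te_G = (9 + 4·14 + 19)/6 = 84/6 = 14
te_H = (5 + 4·7 + 9)/6 = 42/6 = 7
te_I = (12 + 4·13 + 20)/6 = 84/6 = 14
te_J = (3 + 4·4 + 5)/6 = 24/6 = 4

Forward pass:
ES_A = 0; EF_A = 7
ES_B = 0; EF_B = 4
ES_C = max(EF_A=7, EF_B=4) = 7; EF_C = 7+3 = 10
ES_D = max(EF_A=7, EF_B=4) = 7; EF_D = 7+13 = 20
ES_E = 7; EF_E = 7+13 = 20
ES_F = 4; EF_F = 4+4 = 8
ES_G = max(EF_A=7, EF_B=4) = 7; EF_G = 7+14 = 21
ES_H = 7; EF_H = 7+7 = 14
ES_I = 4; EF_I = 4+14 = 18
ES_J = max(EF_B=4, EF_C=10, EF_D=20, EF_E=20, EF_F=8, EF_G=21, EF_H=14, EF_I=18) = 21; EF_J = 21+4 = 25
Expected project duration μ = 25 days. Critical path: A → G → J.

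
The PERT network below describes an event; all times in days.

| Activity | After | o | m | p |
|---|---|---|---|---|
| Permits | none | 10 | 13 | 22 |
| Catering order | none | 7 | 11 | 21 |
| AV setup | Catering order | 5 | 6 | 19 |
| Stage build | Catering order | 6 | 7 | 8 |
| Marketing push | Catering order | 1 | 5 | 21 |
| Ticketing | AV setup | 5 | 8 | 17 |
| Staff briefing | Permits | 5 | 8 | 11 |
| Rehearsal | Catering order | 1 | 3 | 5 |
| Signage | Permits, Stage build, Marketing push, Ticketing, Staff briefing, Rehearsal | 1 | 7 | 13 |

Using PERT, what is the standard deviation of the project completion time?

4.35 days

te_Permits = (10 + 4·13 + 22)/6 = 84/6 = 14; σ²_Permits = ((22−10)/6)² = 4.000
te_Catering order = (7 + 4·11 + 21)/6 = 72/6 = 12; σ²_Catering order = ((21−7)/6)² = 5.444
te_AV setup = (5 + 4·6 + 19)/6 = 48/6 = 8; σ²_AV setup = ((19−5)/6)² = 5.444
te_Stage build = (6 + 4·7 + 8)/6 = 42/6 = 7; σ²_Stage build = ((8−6)/6)² = 0.111
te_Marketing push = (1 + 4·5 + 21)/6 = 42/6 = 7; σ²_Marketing push = ((21−1)/6)² = 11.111
te_Ticketing = (5 + 4·8 + 17)/6 = 54/6 = 9; σ²_Ticketing = ((17−5)/6)² = 4.000
te_Staff briefing = (5 + 4·8 + 11)/6 = 48/6 = 8; σ²_Staff briefing = ((11−5)/6)² = 1.000
te_Rehearsal = (1 + 4·3 + 5)/6 = 18/6 = 3; σ²_Rehearsal = ((5−1)/6)² = 0.444
te_Signage = (1 + 4·7 + 13)/6 = 42/6 = 7; σ²_Signage = ((13−1)/6)² = 4.000

Forward pass:
ES_Permits = 0; EF_Permits = 14
ES_Catering order = 0; EF_Catering order = 12
ES_AV setup = 12; EF_AV setup = 12+8 = 20
ES_Stage build = 12; EF_Stage build = 12+7 = 19
ES_Marketing push = 12; EF_Marketing push = 12+7 = 19
ES_Ticketing = 20; EF_Ticketing = 20+9 = 29
ES_Staff briefing = 14; EF_Staff briefing = 14+8 = 22
ES_Rehearsal = 12; EF_Rehearsal = 12+3 = 15
ES_Signage = max(EF_Permits=14, EF_Stage build=19, EF_Marketing push=19, EF_Ticketing=29, EF_Staff briefing=22, EF_Rehearsal=15) = 29; EF_Signage = 29+7 = 36
Expected project duration μ = 36 days. Critical path: Catering order → AV setup → Ticketing → Signage.

Variance along critical path = 5.444 + 5.444 + 4.000 + 4.000 = 18.889
σ = √18.889 = 4.346 days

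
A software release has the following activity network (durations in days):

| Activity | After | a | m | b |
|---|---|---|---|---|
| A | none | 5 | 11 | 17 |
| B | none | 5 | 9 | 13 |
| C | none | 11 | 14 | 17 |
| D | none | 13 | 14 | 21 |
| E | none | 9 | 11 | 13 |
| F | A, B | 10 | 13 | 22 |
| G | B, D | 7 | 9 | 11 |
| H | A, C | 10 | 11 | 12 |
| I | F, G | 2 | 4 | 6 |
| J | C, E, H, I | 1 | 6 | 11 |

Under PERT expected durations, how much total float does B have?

2 days

te_A = (5 + 4·11 + 17)/6 = 66/6 = 11
te_B = (5 + 4·9 + 13)/6 = 54/6 = 9
te_C = (11 + 4·14 + 17)/6 = 84/6 = 14
te_D = (13 + 4·14 + 21)/6 = 90/6 = 15
te_E = (9 + 4·11 + 13)/6 = 66/6 = 11
te_F = (10 + 4·13 + 22)/6 = 84/6 = 14
te_G = (7 + 4·9 + 11)/6 = 54/6 = 9
te_H = (10 + 4·11 + 12)/6 = 66/6 = 11
te_I = (2 + 4·4 + 6)/6 = 24/6 = 4
te_J = (1 + 4·6 + 11)/6 = 36/6 = 6

Forward pass:
ES_A = 0; EF_A = 11
ES_B = 0; EF_B = 9
ES_C = 0; EF_C = 14
ES_D = 0; EF_D = 15
ES_E = 0; EF_E = 11
ES_F = max(EF_A=11, EF_B=9) = 11; EF_F = 11+14 = 25
ES_G = max(EF_B=9, EF_D=15) = 15; EF_G = 15+9 = 24
ES_H = max(EF_A=11, EF_C=14) = 14; EF_H = 14+11 = 25
ES_I = max(EF_F=25, EF_G=24) = 25; EF_I = 25+4 = 29
ES_J = max(EF_C=14, EF_E=11, EF_H=25, EF_I=29) = 29; EF_J = 29+6 = 35
Expected project duration μ = 35 days. Critical path: A → F → I → J.

Backward pass:
LF_J = 35; LS_J = 35−6 = 29
LF_I = LS_J = 29; LS_I = 29−4 = 25
LF_H = LS_J = 29; LS_H = 29−11 = 18
LF_G = LS_I = 25; LS_G = 25−9 = 16
LF_F = LS_I = 25; LS_F = 25−14 = 11
LF_E = LS_J = 29; LS_E = 29−11 = 18
LF_D = LS_G = 16; LS_D = 16−15 = 1
LF_C = min(LS_H=18, LS_J=29) = 18; LS_C = 18−14 = 4
LF_B = min(LS_F=11, LS_G=16) = 11; LS_B = 11−9 = 2
LF_A = min(LS_F=11, LS_H=18) = 11; LS_A = 11−11 = 0
Slack_B = LS_B − ES_B = 2 − 0 = 2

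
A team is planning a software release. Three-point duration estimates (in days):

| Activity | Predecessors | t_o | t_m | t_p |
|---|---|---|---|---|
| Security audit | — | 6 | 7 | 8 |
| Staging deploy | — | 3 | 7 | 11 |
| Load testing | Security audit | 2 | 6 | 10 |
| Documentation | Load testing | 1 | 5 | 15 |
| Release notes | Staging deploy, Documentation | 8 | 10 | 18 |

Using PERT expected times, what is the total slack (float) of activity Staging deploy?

te_Security audit = (6 + 4·7 + 8)/6 = 42/6 = 7
te_Staging deploy = (3 + 4·7 + 11)/6 = 42/6 = 7
te_Load testing = (2 + 4·6 + 10)/6 = 36/6 = 6
te_Documentation = (1 + 4·5 + 15)/6 = 36/6 = 6
te_Release notes = (8 + 4·10 + 18)/6 = 66/6 = 11

Forward pass:
ES_Security audit = 0; EF_Security audit = 7
ES_Staging deploy = 0; EF_Staging deploy = 7
ES_Load testing = 7; EF_Load testing = 7+6 = 13
ES_Documentation = 13; EF_Documentation = 13+6 = 19
ES_Release notes = max(EF_Staging deploy=7, EF_Documentation=19) = 19; EF_Release notes = 19+11 = 30
Expected project duration μ = 30 days. Critical path: Security audit → Load testing → Documentation → Release notes.

Backward pass:
LF_Release notes = 30; LS_Release notes = 30−11 = 19
LF_Documentation = LS_Release notes = 19; LS_Documentation = 19−6 = 13
LF_Load testing = LS_Documentation = 13; LS_Load testing = 13−6 = 7
LF_Staging deploy = LS_Release notes = 19; LS_Staging deploy = 19−7 = 12
LF_Security audit = LS_Load testing = 7; LS_Security audit = 7−7 = 0
Slack_Staging deploy = LS_Staging deploy − ES_Staging deploy = 12 − 0 = 12

12 days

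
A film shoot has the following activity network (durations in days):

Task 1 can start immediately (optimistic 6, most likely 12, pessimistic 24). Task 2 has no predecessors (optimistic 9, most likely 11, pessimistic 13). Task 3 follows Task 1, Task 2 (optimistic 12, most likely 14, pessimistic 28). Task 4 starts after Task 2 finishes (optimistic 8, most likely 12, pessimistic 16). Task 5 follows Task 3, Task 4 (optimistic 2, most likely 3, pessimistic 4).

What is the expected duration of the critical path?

te_Task 1 = (6 + 4·12 + 24)/6 = 78/6 = 13
te_Task 2 = (9 + 4·11 + 13)/6 = 66/6 = 11
te_Task 3 = (12 + 4·14 + 28)/6 = 96/6 = 16
te_Task 4 = (8 + 4·12 + 16)/6 = 72/6 = 12
te_Task 5 = (2 + 4·3 + 4)/6 = 18/6 = 3

Forward pass:
ES_Task 1 = 0; EF_Task 1 = 13
ES_Task 2 = 0; EF_Task 2 = 11
ES_Task 3 = max(EF_Task 1=13, EF_Task 2=11) = 13; EF_Task 3 = 13+16 = 29
ES_Task 4 = 11; EF_Task 4 = 11+12 = 23
ES_Task 5 = max(EF_Task 3=29, EF_Task 4=23) = 29; EF_Task 5 = 29+3 = 32
Expected project duration μ = 32 days. Critical path: Task 1 → Task 3 → Task 5.

32 days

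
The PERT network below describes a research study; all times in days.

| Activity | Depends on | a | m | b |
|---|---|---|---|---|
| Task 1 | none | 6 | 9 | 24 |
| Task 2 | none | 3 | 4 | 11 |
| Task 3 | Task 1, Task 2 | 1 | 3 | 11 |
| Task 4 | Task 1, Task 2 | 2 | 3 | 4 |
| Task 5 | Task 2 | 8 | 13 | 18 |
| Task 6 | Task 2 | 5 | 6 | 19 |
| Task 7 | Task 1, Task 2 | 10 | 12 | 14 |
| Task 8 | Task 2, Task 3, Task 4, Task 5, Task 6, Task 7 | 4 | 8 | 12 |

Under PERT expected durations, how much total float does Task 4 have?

9 days

te_Task 1 = (6 + 4·9 + 24)/6 = 66/6 = 11
te_Task 2 = (3 + 4·4 + 11)/6 = 30/6 = 5
te_Task 3 = (1 + 4·3 + 11)/6 = 24/6 = 4
te_Task 4 = (2 + 4·3 + 4)/6 = 18/6 = 3
te_Task 5 = (8 + 4·13 + 18)/6 = 78/6 = 13
te_Task 6 = (5 + 4·6 + 19)/6 = 48/6 = 8
te_Task 7 = (10 + 4·12 + 14)/6 = 72/6 = 12
te_Task 8 = (4 + 4·8 + 12)/6 = 48/6 = 8

Forward pass:
ES_Task 1 = 0; EF_Task 1 = 11
ES_Task 2 = 0; EF_Task 2 = 5
ES_Task 3 = max(EF_Task 1=11, EF_Task 2=5) = 11; EF_Task 3 = 11+4 = 15
ES_Task 4 = max(EF_Task 1=11, EF_Task 2=5) = 11; EF_Task 4 = 11+3 = 14
ES_Task 5 = 5; EF_Task 5 = 5+13 = 18
ES_Task 6 = 5; EF_Task 6 = 5+8 = 13
ES_Task 7 = max(EF_Task 1=11, EF_Task 2=5) = 11; EF_Task 7 = 11+12 = 23
ES_Task 8 = max(EF_Task 2=5, EF_Task 3=15, EF_Task 4=14, EF_Task 5=18, EF_Task 6=13, EF_Task 7=23) = 23; EF_Task 8 = 23+8 = 31
Expected project duration μ = 31 days. Critical path: Task 1 → Task 7 → Task 8.

Backward pass:
LF_Task 8 = 31; LS_Task 8 = 31−8 = 23
LF_Task 7 = LS_Task 8 = 23; LS_Task 7 = 23−12 = 11
LF_Task 6 = LS_Task 8 = 23; LS_Task 6 = 23−8 = 15
LF_Task 5 = LS_Task 8 = 23; LS_Task 5 = 23−13 = 10
LF_Task 4 = LS_Task 8 = 23; LS_Task 4 = 23−3 = 20
LF_Task 3 = LS_Task 8 = 23; LS_Task 3 = 23−4 = 19
LF_Task 2 = min(LS_Task 3=19, LS_Task 4=20, LS_Task 5=10, LS_Task 6=15, LS_Task 7=11, LS_Task 8=23) = 10; LS_Task 2 = 10−5 = 5
LF_Task 1 = min(LS_Task 3=19, LS_Task 4=20, LS_Task 7=11) = 11; LS_Task 1 = 11−11 = 0
Slack_Task 4 = LS_Task 4 − ES_Task 4 = 20 − 11 = 9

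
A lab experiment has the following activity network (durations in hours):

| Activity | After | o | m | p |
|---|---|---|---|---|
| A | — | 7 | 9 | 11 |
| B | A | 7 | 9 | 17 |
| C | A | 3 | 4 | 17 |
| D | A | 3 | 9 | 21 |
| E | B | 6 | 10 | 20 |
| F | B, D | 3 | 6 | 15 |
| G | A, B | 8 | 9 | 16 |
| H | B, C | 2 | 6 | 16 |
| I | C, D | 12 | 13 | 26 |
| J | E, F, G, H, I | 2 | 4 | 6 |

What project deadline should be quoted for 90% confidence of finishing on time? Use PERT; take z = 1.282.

43.0 hours

te_A = (7 + 4·9 + 11)/6 = 54/6 = 9; σ²_A = ((11−7)/6)² = 0.444
te_B = (7 + 4·9 + 17)/6 = 60/6 = 10; σ²_B = ((17−7)/6)² = 2.778
te_C = (3 + 4·4 + 17)/6 = 36/6 = 6; σ²_C = ((17−3)/6)² = 5.444
te_D = (3 + 4·9 + 21)/6 = 60/6 = 10; σ²_D = ((21−3)/6)² = 9.000
te_E = (6 + 4·10 + 20)/6 = 66/6 = 11; σ²_E = ((20−6)/6)² = 5.444
te_F = (3 + 4·6 + 15)/6 = 42/6 = 7; σ²_F = ((15−3)/6)² = 4.000
te_G = (8 + 4·9 + 16)/6 = 60/6 = 10; σ²_G = ((16−8)/6)² = 1.778
te_H = (2 + 4·6 + 16)/6 = 42/6 = 7; σ²_H = ((16−2)/6)² = 5.444
te_I = (12 + 4·13 + 26)/6 = 90/6 = 15; σ²_I = ((26−12)/6)² = 5.444
te_J = (2 + 4·4 + 6)/6 = 24/6 = 4; σ²_J = ((6−2)/6)² = 0.444

Forward pass:
ES_A = 0; EF_A = 9
ES_B = 9; EF_B = 9+10 = 19
ES_C = 9; EF_C = 9+6 = 15
ES_D = 9; EF_D = 9+10 = 19
ES_E = 19; EF_E = 19+11 = 30
ES_F = max(EF_B=19, EF_D=19) = 19; EF_F = 19+7 = 26
ES_G = max(EF_A=9, EF_B=19) = 19; EF_G = 19+10 = 29
ES_H = max(EF_B=19, EF_C=15) = 19; EF_H = 19+7 = 26
ES_I = max(EF_C=15, EF_D=19) = 19; EF_I = 19+15 = 34
ES_J = max(EF_E=30, EF_F=26, EF_G=29, EF_H=26, EF_I=34) = 34; EF_J = 34+4 = 38
Expected project duration μ = 38 hours. Critical path: A → D → I → J.

Variance along critical path = 0.444 + 9.000 + 5.444 + 0.444 = 15.333; σ = 3.916 hours.
D = μ + z·σ = 38 + 1.282·3.916 = 43.0 hours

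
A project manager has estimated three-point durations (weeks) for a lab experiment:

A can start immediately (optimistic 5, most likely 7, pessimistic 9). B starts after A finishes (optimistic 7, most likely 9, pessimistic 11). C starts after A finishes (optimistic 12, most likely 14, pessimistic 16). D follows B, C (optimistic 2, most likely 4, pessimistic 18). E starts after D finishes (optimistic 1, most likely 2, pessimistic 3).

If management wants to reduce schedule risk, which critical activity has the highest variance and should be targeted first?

te_A = (5 + 4·7 + 9)/6 = 42/6 = 7; σ²_A = ((9−5)/6)² = 0.444
te_B = (7 + 4·9 + 11)/6 = 54/6 = 9; σ²_B = ((11−7)/6)² = 0.444
te_C = (12 + 4·14 + 16)/6 = 84/6 = 14; σ²_C = ((16−12)/6)² = 0.444
te_D = (2 + 4·4 + 18)/6 = 36/6 = 6; σ²_D = ((18−2)/6)² = 7.111
te_E = (1 + 4·2 + 3)/6 = 12/6 = 2; σ²_E = ((3−1)/6)² = 0.111

Forward pass:
ES_A = 0; EF_A = 7
ES_B = 7; EF_B = 7+9 = 16
ES_C = 7; EF_C = 7+14 = 21
ES_D = max(EF_B=16, EF_C=21) = 21; EF_D = 21+6 = 27
ES_E = 27; EF_E = 27+2 = 29
Expected project duration μ = 29 weeks. Critical path: A → C → D → E.

Variances on critical path: σ²_A=0.444, σ²_C=0.444, σ²_D=7.111, σ²_E=0.111.
Largest is σ²_D = 7.111.

D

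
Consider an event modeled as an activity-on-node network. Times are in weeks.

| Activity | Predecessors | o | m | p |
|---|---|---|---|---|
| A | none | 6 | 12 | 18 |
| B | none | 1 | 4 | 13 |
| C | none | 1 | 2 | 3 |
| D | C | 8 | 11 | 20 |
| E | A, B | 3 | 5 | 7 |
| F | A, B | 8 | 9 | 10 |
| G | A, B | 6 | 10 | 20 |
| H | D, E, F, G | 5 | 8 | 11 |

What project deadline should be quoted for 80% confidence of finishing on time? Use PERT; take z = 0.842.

33.7 weeks

te_A = (6 + 4·12 + 18)/6 = 72/6 = 12; σ²_A = ((18−6)/6)² = 4.000
te_B = (1 + 4·4 + 13)/6 = 30/6 = 5; σ²_B = ((13−1)/6)² = 4.000
te_C = (1 + 4·2 + 3)/6 = 12/6 = 2; σ²_C = ((3−1)/6)² = 0.111
te_D = (8 + 4·11 + 20)/6 = 72/6 = 12; σ²_D = ((20−8)/6)² = 4.000
te_E = (3 + 4·5 + 7)/6 = 30/6 = 5; σ²_E = ((7−3)/6)² = 0.444
te_F = (8 + 4·9 + 10)/6 = 54/6 = 9; σ²_F = ((10−8)/6)² = 0.111
te_G = (6 + 4·10 + 20)/6 = 66/6 = 11; σ²_G = ((20−6)/6)² = 5.444
te_H = (5 + 4·8 + 11)/6 = 48/6 = 8; σ²_H = ((11−5)/6)² = 1.000

Forward pass:
ES_A = 0; EF_A = 12
ES_B = 0; EF_B = 5
ES_C = 0; EF_C = 2
ES_D = 2; EF_D = 2+12 = 14
ES_E = max(EF_A=12, EF_B=5) = 12; EF_E = 12+5 = 17
ES_F = max(EF_A=12, EF_B=5) = 12; EF_F = 12+9 = 21
ES_G = max(EF_A=12, EF_B=5) = 12; EF_G = 12+11 = 23
ES_H = max(EF_D=14, EF_E=17, EF_F=21, EF_G=23) = 23; EF_H = 23+8 = 31
Expected project duration μ = 31 weeks. Critical path: A → G → H.

Variance along critical path = 4.000 + 5.444 + 1.000 = 10.444; σ = 3.232 weeks.
D = μ + z·σ = 31 + 0.842·3.232 = 33.7 weeks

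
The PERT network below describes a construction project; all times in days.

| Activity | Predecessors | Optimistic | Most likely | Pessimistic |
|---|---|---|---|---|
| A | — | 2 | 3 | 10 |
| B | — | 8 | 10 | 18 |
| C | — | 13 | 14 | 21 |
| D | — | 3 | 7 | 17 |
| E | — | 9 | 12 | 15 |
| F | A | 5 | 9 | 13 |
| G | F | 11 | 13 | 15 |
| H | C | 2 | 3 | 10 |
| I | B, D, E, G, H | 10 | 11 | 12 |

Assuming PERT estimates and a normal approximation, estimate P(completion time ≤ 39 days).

te_A = (2 + 4·3 + 10)/6 = 24/6 = 4; σ²_A = ((10−2)/6)² = 1.778
te_B = (8 + 4·10 + 18)/6 = 66/6 = 11; σ²_B = ((18−8)/6)² = 2.778
te_C = (13 + 4·14 + 21)/6 = 90/6 = 15; σ²_C = ((21−13)/6)² = 1.778
te_D = (3 + 4·7 + 17)/6 = 48/6 = 8; σ²_D = ((17−3)/6)² = 5.444
te_E = (9 + 4·12 + 15)/6 = 72/6 = 12; σ²_E = ((15−9)/6)² = 1.000
te_F = (5 + 4·9 + 13)/6 = 54/6 = 9; σ²_F = ((13−5)/6)² = 1.778
te_G = (11 + 4·13 + 15)/6 = 78/6 = 13; σ²_G = ((15−11)/6)² = 0.444
te_H = (2 + 4·3 + 10)/6 = 24/6 = 4; σ²_H = ((10−2)/6)² = 1.778
te_I = (10 + 4·11 + 12)/6 = 66/6 = 11; σ²_I = ((12−10)/6)² = 0.111

Forward pass:
ES_A = 0; EF_A = 4
ES_B = 0; EF_B = 11
ES_C = 0; EF_C = 15
ES_D = 0; EF_D = 8
ES_E = 0; EF_E = 12
ES_F = 4; EF_F = 4+9 = 13
ES_G = 13; EF_G = 13+13 = 26
ES_H = 15; EF_H = 15+4 = 19
ES_I = max(EF_B=11, EF_D=8, EF_E=12, EF_G=26, EF_H=19) = 26; EF_I = 26+11 = 37
Expected project duration μ = 37 days. Critical path: A → F → G → I.

Variance along critical path = 1.778 + 1.778 + 0.444 + 0.111 = 4.111; σ = √4.111 = 2.028 days.
Z = (39 − 37) / 2.028 = 0.986
P(T ≤ 39) = Φ(0.986) ≈ 0.838

0.838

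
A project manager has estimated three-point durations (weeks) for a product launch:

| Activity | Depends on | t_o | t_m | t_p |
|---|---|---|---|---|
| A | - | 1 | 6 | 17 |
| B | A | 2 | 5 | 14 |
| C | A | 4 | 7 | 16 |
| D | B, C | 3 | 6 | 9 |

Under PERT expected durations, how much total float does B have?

2 weeks

te_A = (1 + 4·6 + 17)/6 = 42/6 = 7
te_B = (2 + 4·5 + 14)/6 = 36/6 = 6
te_C = (4 + 4·7 + 16)/6 = 48/6 = 8
te_D = (3 + 4·6 + 9)/6 = 36/6 = 6

Forward pass:
ES_A = 0; EF_A = 7
ES_B = 7; EF_B = 7+6 = 13
ES_C = 7; EF_C = 7+8 = 15
ES_D = max(EF_B=13, EF_C=15) = 15; EF_D = 15+6 = 21
Expected project duration μ = 21 weeks. Critical path: A → C → D.

Backward pass:
LF_D = 21; LS_D = 21−6 = 15
LF_C = LS_D = 15; LS_C = 15−8 = 7
LF_B = LS_D = 15; LS_B = 15−6 = 9
LF_A = min(LS_B=9, LS_C=7) = 7; LS_A = 7−7 = 0
Slack_B = LS_B − ES_B = 9 − 7 = 2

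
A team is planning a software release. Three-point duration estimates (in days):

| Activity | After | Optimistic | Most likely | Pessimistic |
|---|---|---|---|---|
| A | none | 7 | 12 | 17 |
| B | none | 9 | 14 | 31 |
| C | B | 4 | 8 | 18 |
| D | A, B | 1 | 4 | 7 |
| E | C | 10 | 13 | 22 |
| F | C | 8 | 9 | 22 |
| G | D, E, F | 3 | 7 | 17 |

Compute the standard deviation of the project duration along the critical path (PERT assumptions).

te_A = (7 + 4·12 + 17)/6 = 72/6 = 12; σ²_A = ((17−7)/6)² = 2.778
te_B = (9 + 4·14 + 31)/6 = 96/6 = 16; σ²_B = ((31−9)/6)² = 13.444
te_C = (4 + 4·8 + 18)/6 = 54/6 = 9; σ²_C = ((18−4)/6)² = 5.444
te_D = (1 + 4·4 + 7)/6 = 24/6 = 4; σ²_D = ((7−1)/6)² = 1.000
te_E = (10 + 4·13 + 22)/6 = 84/6 = 14; σ²_E = ((22−10)/6)² = 4.000
te_F = (8 + 4·9 + 22)/6 = 66/6 = 11; σ²_F = ((22−8)/6)² = 5.444
te_G = (3 + 4·7 + 17)/6 = 48/6 = 8; σ²_G = ((17−3)/6)² = 5.444

Forward pass:
ES_A = 0; EF_A = 12
ES_B = 0; EF_B = 16
ES_C = 16; EF_C = 16+9 = 25
ES_D = max(EF_A=12, EF_B=16) = 16; EF_D = 16+4 = 20
ES_E = 25; EF_E = 25+14 = 39
ES_F = 25; EF_F = 25+11 = 36
ES_G = max(EF_D=20, EF_E=39, EF_F=36) = 39; EF_G = 39+8 = 47
Expected project duration μ = 47 days. Critical path: B → C → E → G.

Variance along critical path = 13.444 + 5.444 + 4.000 + 5.444 = 28.333
σ = √28.333 = 5.323 days

5.32 days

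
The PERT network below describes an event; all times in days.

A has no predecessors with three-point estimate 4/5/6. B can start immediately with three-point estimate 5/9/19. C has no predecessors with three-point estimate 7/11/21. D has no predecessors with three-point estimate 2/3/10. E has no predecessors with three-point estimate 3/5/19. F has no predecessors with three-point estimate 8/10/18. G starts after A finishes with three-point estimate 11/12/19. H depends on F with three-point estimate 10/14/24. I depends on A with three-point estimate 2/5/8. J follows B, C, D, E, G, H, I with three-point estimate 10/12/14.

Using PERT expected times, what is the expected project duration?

38 days

te_A = (4 + 4·5 + 6)/6 = 30/6 = 5
te_B = (5 + 4·9 + 19)/6 = 60/6 = 10
te_C = (7 + 4·11 + 21)/6 = 72/6 = 12
te_D = (2 + 4·3 + 10)/6 = 24/6 = 4
te_E = (3 + 4·5 + 19)/6 = 42/6 = 7
te_F = (8 + 4·10 + 18)/6 = 66/6 = 11
te_G = (11 + 4·12 + 19)/6 = 78/6 = 13
te_H = (10 + 4·14 + 24)/6 = 90/6 = 15
te_I = (2 + 4·5 + 8)/6 = 30/6 = 5
te_J = (10 + 4·12 + 14)/6 = 72/6 = 12

Forward pass:
ES_A = 0; EF_A = 5
ES_B = 0; EF_B = 10
ES_C = 0; EF_C = 12
ES_D = 0; EF_D = 4
ES_E = 0; EF_E = 7
ES_F = 0; EF_F = 11
ES_G = 5; EF_G = 5+13 = 18
ES_H = 11; EF_H = 11+15 = 26
ES_I = 5; EF_I = 5+5 = 10
ES_J = max(EF_B=10, EF_C=12, EF_D=4, EF_E=7, EF_G=18, EF_H=26, EF_I=10) = 26; EF_J = 26+12 = 38
Expected project duration μ = 38 days. Critical path: F → H → J.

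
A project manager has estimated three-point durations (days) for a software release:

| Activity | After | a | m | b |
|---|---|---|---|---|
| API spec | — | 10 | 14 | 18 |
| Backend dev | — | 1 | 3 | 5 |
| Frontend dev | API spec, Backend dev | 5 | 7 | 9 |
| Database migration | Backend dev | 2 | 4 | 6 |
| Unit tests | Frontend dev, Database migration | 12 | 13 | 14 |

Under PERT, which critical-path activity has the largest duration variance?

API spec

te_API spec = (10 + 4·14 + 18)/6 = 84/6 = 14; σ²_API spec = ((18−10)/6)² = 1.778
te_Backend dev = (1 + 4·3 + 5)/6 = 18/6 = 3; σ²_Backend dev = ((5−1)/6)² = 0.444
te_Frontend dev = (5 + 4·7 + 9)/6 = 42/6 = 7; σ²_Frontend dev = ((9−5)/6)² = 0.444
te_Database migration = (2 + 4·4 + 6)/6 = 24/6 = 4; σ²_Database migration = ((6−2)/6)² = 0.444
te_Unit tests = (12 + 4·13 + 14)/6 = 78/6 = 13; σ²_Unit tests = ((14−12)/6)² = 0.111

Forward pass:
ES_API spec = 0; EF_API spec = 14
ES_Backend dev = 0; EF_Backend dev = 3
ES_Frontend dev = max(EF_API spec=14, EF_Backend dev=3) = 14; EF_Frontend dev = 14+7 = 21
ES_Database migration = 3; EF_Database migration = 3+4 = 7
ES_Unit tests = max(EF_Frontend dev=21, EF_Database migration=7) = 21; EF_Unit tests = 21+13 = 34
Expected project duration μ = 34 days. Critical path: API spec → Frontend dev → Unit tests.

Variances on critical path: σ²_API spec=1.778, σ²_Frontend dev=0.444, σ²_Unit tests=0.111.
Largest is σ²_API spec = 1.778.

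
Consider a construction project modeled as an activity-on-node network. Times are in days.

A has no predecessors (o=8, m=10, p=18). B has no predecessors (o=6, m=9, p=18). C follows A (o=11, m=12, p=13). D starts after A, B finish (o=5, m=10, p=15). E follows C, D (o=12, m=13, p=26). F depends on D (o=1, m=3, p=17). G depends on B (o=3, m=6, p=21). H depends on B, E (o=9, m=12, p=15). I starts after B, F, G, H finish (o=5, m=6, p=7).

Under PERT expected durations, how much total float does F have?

te_A = (8 + 4·10 + 18)/6 = 66/6 = 11
te_B = (6 + 4·9 + 18)/6 = 60/6 = 10
te_C = (11 + 4·12 + 13)/6 = 72/6 = 12
te_D = (5 + 4·10 + 15)/6 = 60/6 = 10
te_E = (12 + 4·13 + 26)/6 = 90/6 = 15
te_F = (1 + 4·3 + 17)/6 = 30/6 = 5
te_G = (3 + 4·6 + 21)/6 = 48/6 = 8
te_H = (9 + 4·12 + 15)/6 = 72/6 = 12
te_I = (5 + 4·6 + 7)/6 = 36/6 = 6

Forward pass:
ES_A = 0; EF_A = 11
ES_B = 0; EF_B = 10
ES_C = 11; EF_C = 11+12 = 23
ES_D = max(EF_A=11, EF_B=10) = 11; EF_D = 11+10 = 21
ES_E = max(EF_C=23, EF_D=21) = 23; EF_E = 23+15 = 38
ES_F = 21; EF_F = 21+5 = 26
ES_G = 10; EF_G = 10+8 = 18
ES_H = max(EF_B=10, EF_E=38) = 38; EF_H = 38+12 = 50
ES_I = max(EF_B=10, EF_F=26, EF_G=18, EF_H=50) = 50; EF_I = 50+6 = 56
Expected project duration μ = 56 days. Critical path: A → C → E → H → I.

Backward pass:
LF_I = 56; LS_I = 56−6 = 50
LF_H = LS_I = 50; LS_H = 50−12 = 38
LF_G = LS_I = 50; LS_G = 50−8 = 42
LF_F = LS_I = 50; LS_F = 50−5 = 45
LF_E = LS_H = 38; LS_E = 38−15 = 23
LF_D = min(LS_E=23, LS_F=45) = 23; LS_D = 23−10 = 13
LF_C = LS_E = 23; LS_C = 23−12 = 11
LF_B = min(LS_D=13, LS_G=42, LS_H=38, LS_I=50) = 13; LS_B = 13−10 = 3
LF_A = min(LS_C=11, LS_D=13) = 11; LS_A = 11−11 = 0
Slack_F = LS_F − ES_F = 45 − 21 = 24

24 days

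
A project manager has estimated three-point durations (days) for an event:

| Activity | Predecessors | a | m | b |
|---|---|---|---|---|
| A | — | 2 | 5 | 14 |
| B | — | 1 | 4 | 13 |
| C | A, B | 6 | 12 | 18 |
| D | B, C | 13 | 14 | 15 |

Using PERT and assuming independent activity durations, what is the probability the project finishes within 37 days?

te_A = (2 + 4·5 + 14)/6 = 36/6 = 6; σ²_A = ((14−2)/6)² = 4.000
te_B = (1 + 4·4 + 13)/6 = 30/6 = 5; σ²_B = ((13−1)/6)² = 4.000
te_C = (6 + 4·12 + 18)/6 = 72/6 = 12; σ²_C = ((18−6)/6)² = 4.000
te_D = (13 + 4·14 + 15)/6 = 84/6 = 14; σ²_D = ((15−13)/6)² = 0.111

Forward pass:
ES_A = 0; EF_A = 6
ES_B = 0; EF_B = 5
ES_C = max(EF_A=6, EF_B=5) = 6; EF_C = 6+12 = 18
ES_D = max(EF_B=5, EF_C=18) = 18; EF_D = 18+14 = 32
Expected project duration μ = 32 days. Critical path: A → C → D.

Variance along critical path = 4.000 + 4.000 + 0.111 = 8.111; σ = √8.111 = 2.848 days.
Z = (37 − 32) / 2.848 = 1.756
P(T ≤ 37) = Φ(1.756) ≈ 0.960

0.960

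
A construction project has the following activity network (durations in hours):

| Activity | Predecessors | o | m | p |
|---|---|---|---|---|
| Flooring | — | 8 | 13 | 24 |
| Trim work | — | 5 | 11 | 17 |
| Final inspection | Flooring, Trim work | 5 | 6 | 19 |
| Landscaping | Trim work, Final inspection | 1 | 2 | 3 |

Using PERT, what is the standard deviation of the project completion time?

te_Flooring = (8 + 4·13 + 24)/6 = 84/6 = 14; σ²_Flooring = ((24−8)/6)² = 7.111
te_Trim work = (5 + 4·11 + 17)/6 = 66/6 = 11; σ²_Trim work = ((17−5)/6)² = 4.000
te_Final inspection = (5 + 4·6 + 19)/6 = 48/6 = 8; σ²_Final inspection = ((19−5)/6)² = 5.444
te_Landscaping = (1 + 4·2 + 3)/6 = 12/6 = 2; σ²_Landscaping = ((3−1)/6)² = 0.111

Forward pass:
ES_Flooring = 0; EF_Flooring = 14
ES_Trim work = 0; EF_Trim work = 11
ES_Final inspection = max(EF_Flooring=14, EF_Trim work=11) = 14; EF_Final inspection = 14+8 = 22
ES_Landscaping = max(EF_Trim work=11, EF_Final inspection=22) = 22; EF_Landscaping = 22+2 = 24
Expected project duration μ = 24 hours. Critical path: Flooring → Final inspection → Landscaping.

Variance along critical path = 7.111 + 5.444 + 0.111 = 12.667
σ = √12.667 = 3.559 hours

3.56 hours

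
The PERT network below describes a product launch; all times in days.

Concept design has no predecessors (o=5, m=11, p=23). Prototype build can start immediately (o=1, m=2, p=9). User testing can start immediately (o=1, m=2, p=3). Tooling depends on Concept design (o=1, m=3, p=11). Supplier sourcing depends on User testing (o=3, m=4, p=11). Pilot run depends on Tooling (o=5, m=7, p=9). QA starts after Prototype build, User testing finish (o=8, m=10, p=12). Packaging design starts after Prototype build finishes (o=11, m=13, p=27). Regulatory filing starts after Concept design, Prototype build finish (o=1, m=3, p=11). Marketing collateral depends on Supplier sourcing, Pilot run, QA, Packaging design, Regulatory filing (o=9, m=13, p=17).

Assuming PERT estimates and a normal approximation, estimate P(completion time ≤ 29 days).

te_Concept design = (5 + 4·11 + 23)/6 = 72/6 = 12; σ²_Concept design = ((23−5)/6)² = 9.000
te_Prototype build = (1 + 4·2 + 9)/6 = 18/6 = 3; σ²_Prototype build = ((9−1)/6)² = 1.778
te_User testing = (1 + 4·2 + 3)/6 = 12/6 = 2; σ²_User testing = ((3−1)/6)² = 0.111
te_Tooling = (1 + 4·3 + 11)/6 = 24/6 = 4; σ²_Tooling = ((11−1)/6)² = 2.778
te_Supplier sourcing = (3 + 4·4 + 11)/6 = 30/6 = 5; σ²_Supplier sourcing = ((11−3)/6)² = 1.778
te_Pilot run = (5 + 4·7 + 9)/6 = 42/6 = 7; σ²_Pilot run = ((9−5)/6)² = 0.444
te_QA = (8 + 4·10 + 12)/6 = 60/6 = 10; σ²_QA = ((12−8)/6)² = 0.444
te_Packaging design = (11 + 4·13 + 27)/6 = 90/6 = 15; σ²_Packaging design = ((27−11)/6)² = 7.111
te_Regulatory filing = (1 + 4·3 + 11)/6 = 24/6 = 4; σ²_Regulatory filing = ((11−1)/6)² = 2.778
te_Marketing collateral = (9 + 4·13 + 17)/6 = 78/6 = 13; σ²_Marketing collateral = ((17−9)/6)² = 1.778

Forward pass:
ES_Concept design = 0; EF_Concept design = 12
ES_Prototype build = 0; EF_Prototype build = 3
ES_User testing = 0; EF_User testing = 2
ES_Tooling = 12; EF_Tooling = 12+4 = 16
ES_Supplier sourcing = 2; EF_Supplier sourcing = 2+5 = 7
ES_Pilot run = 16; EF_Pilot run = 16+7 = 23
ES_QA = max(EF_Prototype build=3, EF_User testing=2) = 3; EF_QA = 3+10 = 13
ES_Packaging design = 3; EF_Packaging design = 3+15 = 18
ES_Regulatory filing = max(EF_Concept design=12, EF_Prototype build=3) = 12; EF_Regulatory filing = 12+4 = 16
ES_Marketing collateral = max(EF_Supplier sourcing=7, EF_Pilot run=23, EF_QA=13, EF_Packaging design=18, EF_Regulatory filing=16) = 23; EF_Marketing collateral = 23+13 = 36
Expected project duration μ = 36 days. Critical path: Concept design → Tooling → Pilot run → Marketing collateral.

Variance along critical path = 9.000 + 2.778 + 0.444 + 1.778 = 14.000; σ = √14.000 = 3.742 days.
Z = (29 − 36) / 3.742 = -1.871
P(T ≤ 29) = Φ(-1.871) ≈ 0.031

0.031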